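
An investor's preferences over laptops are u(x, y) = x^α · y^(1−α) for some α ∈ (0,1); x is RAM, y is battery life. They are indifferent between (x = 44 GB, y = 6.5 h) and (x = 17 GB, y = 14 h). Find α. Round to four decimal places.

α ≈ 0.4465

The Cobb–Douglas utilities coincide, so 44^α·6.5^(1−α) = 17^α·14^(1−α).
Rearrange to (44/17)^α = (14/6.5)^(1−α) and take logs: α·0.9509763 = (1−α)·0.7672552.
So α/(1−α) = (0.7672552)/(0.9509763) = 0.8068079, and α = 0.8068079/1.8068079 ≈ 0.4465.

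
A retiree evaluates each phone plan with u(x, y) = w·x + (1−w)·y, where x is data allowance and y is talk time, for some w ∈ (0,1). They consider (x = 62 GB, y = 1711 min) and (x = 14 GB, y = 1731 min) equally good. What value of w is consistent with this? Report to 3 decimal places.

Indifference: w·62 + (1−w)·1711 = w·14 + (1−w)·1731.
Collecting terms: w·48 = (1−w)·20.
So w/(1−w) = 20/48 = 0.4167, giving w = 20/(48+20) = 0.294.

w = 0.294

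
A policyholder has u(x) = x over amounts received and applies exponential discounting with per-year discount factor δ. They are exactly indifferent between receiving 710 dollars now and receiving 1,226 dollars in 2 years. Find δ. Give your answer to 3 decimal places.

δ ≈ 0.761

The payoff in 2 years is discounted by δ^2, so u(710) = δ^2·u(1226) and δ^2 = u(710)/u(1226).
With u(x) = x: δ^2 = 710/1226 = 0.57912.
Taking the square root: δ = 0.57912^(1/2) ≈ 0.761.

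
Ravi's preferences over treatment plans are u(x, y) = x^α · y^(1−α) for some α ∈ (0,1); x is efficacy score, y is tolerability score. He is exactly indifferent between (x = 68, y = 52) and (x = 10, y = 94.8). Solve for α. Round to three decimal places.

α ≈ 0.239

Set the two utilities equal: 68^α·52^(1−α) = 10^α·94.8^(1−α).
Rearrange to (68/10)^α = (94.8/52)^(1−α) and take logs: α·1.916923 = (1−α)·0.600526.
So α/(1−α) = (0.600526)/(1.916923) = 0.313276, and α = 0.313276/1.313276 ≈ 0.239.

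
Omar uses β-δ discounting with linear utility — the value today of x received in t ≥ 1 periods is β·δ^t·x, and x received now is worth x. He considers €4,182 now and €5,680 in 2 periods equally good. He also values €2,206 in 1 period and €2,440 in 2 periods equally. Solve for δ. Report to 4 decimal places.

From the later pair, β·δ^1·2206 = β·δ^2·2440; dividing through, δ = 2206/2440 = 0.90410.

δ ≈ 0.9041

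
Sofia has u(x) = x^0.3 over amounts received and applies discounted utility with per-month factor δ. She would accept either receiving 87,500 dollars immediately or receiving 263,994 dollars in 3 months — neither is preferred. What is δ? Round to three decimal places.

The payoff in 3 months is discounted by δ^3, so u(87500) = δ^3·u(263994) and δ^3 = u(87500)/u(263994).
With u(x) = x^0.3: δ^3 = 87500^0.3/263994^0.3 = (87500/263994)^0.3 = 0.71800.
So δ = 0.71800^(1/3) ≈ 0.895.

δ ≈ 0.895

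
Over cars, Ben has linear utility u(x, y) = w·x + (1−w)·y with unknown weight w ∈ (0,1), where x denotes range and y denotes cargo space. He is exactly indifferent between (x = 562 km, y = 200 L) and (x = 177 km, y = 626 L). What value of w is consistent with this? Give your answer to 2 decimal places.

w = 0.53

Indifference: w·562 + (1−w)·200 = w·177 + (1−w)·626.
w·(562−177) = (1−w)·(626−200), i.e. w·385 = (1−w)·426.
So w/(1−w) = 426/385 = 1.1065, giving w = 426/(385+426) = 0.53.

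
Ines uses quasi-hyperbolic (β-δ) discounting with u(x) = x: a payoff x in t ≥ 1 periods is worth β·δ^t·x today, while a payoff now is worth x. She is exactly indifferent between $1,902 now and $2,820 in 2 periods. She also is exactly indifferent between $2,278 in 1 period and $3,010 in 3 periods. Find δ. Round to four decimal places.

δ ≈ 0.8699

From the later pair, β·δ^1·2278 = β·δ^3·3010; dividing through, δ^2 = 2278/3010 = 0.75681, so δ = 0.86995.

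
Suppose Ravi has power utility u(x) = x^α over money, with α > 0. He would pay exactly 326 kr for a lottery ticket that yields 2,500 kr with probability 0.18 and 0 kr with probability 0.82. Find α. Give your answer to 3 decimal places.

The lottery's expected utility is 0.18·u(2500) + 0.82·u(0) = 0.18·2500^α (since u(0) = 0 for α > 0).
Setting u(326) equal to that: 326^α = 0.18·2500^α ⇒ (326/2500)^α = 0.18.
Take logs: α = ln 0.18 / ln(326/2500) ≈ 0.84176.

α ≈ 0.842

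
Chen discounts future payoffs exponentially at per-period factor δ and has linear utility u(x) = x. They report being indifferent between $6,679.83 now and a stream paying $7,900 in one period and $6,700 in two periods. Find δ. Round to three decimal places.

Equating present values: 6679.83 = 7900δ + 6700δ².
That is, 6700δ² + 7900δ − 6679.83 = 0, a quadratic in δ.
By the quadratic formula (taking the positive root), δ = (−7900 + √241429444.00) / 13400 ≈ 0.570.

δ ≈ 0.570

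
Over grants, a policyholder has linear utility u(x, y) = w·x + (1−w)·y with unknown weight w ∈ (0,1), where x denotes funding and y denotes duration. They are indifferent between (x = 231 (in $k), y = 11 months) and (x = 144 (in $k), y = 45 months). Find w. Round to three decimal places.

w = 0.281

Equating utilities: w·231 + (1−w)·11 = w·144 + (1−w)·45.
Collecting terms: w·87 = (1−w)·34.
The marginal rate of substitution is 34/87, so w = 34/(87+34) = 0.281.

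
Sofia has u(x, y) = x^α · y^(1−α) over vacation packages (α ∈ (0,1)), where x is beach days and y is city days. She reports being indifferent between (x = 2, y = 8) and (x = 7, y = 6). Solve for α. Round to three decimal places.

α ≈ 0.187

Indifference: 2^α · 8^(1−α) = 7^α · 6^(1−α).
Rearrange to (2/7)^α = (6/8)^(1−α) and take logs: α·-1.252763 = (1−α)·-0.287682.
So α/(1−α) = (-0.287682)/(-1.252763) = 0.229638, and α = 0.229638/1.229638 ≈ 0.187.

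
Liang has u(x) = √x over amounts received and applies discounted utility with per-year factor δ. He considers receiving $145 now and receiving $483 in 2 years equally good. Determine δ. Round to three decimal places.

δ ≈ 0.740

Indifference means u(145) = δ^2 · u(483), so δ^2 = u(145)/u(483).
With u(x) = √x: δ^2 = √145/√483 = √(145/483) = 0.54791.
Hence δ = (0.54791)^(1/2) = 0.74021.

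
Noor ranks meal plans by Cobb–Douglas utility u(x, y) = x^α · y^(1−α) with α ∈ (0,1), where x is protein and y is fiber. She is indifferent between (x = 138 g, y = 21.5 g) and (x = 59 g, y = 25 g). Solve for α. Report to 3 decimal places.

α ≈ 0.151

Set the two utilities equal: 138^α·21.5^(1−α) = 59^α·25^(1−α).
(138/59)^α = (25/21.5)^(1−α); take logs: α·ln(138/59) = (1−α)·ln(25/21.5), i.e. α·0.849716 = (1−α)·0.150823.
Thus α·(1.000539) = 0.150823, so α = 0.150823/1.000539 ≈ 0.151.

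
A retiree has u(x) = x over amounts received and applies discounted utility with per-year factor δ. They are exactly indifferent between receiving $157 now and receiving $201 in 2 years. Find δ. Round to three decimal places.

Indifference means u(157) = δ^2 · u(201), so δ^2 = u(157)/u(201).
With u(x) = x: δ^2 = 157/201 = 0.78109.
Taking the square root: δ = 0.78109^(1/2) ≈ 0.884.

δ ≈ 0.884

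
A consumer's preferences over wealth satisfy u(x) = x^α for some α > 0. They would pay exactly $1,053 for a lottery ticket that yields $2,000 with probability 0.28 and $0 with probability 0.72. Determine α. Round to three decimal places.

EU(lottery) = 0.28·2000^α + 0.72·0 = 0.28·2000^α.
Setting u(1053) equal to that: 1053^α = 0.28·2000^α ⇒ (1053/2000)^α = 0.28.
Taking logs: α·ln(1053/2000) = ln(0.28), so α = -1.272966 / -0.641504 ≈ 1.984.

α ≈ 1.984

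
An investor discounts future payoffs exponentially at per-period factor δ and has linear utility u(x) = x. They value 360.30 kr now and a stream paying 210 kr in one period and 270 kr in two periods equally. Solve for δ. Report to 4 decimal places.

δ ≈ 0.8300

Present value of the stream is 210·δ + 270·δ². Indifference gives 210δ + 270δ² = 360.30.
So 270δ² + 210δ − 360.30 = 0.
δ = (−210 + √(210² + 4·270·360.30)) / (2·270) = (−210 + √433224.00) / 540 ≈ 0.8300.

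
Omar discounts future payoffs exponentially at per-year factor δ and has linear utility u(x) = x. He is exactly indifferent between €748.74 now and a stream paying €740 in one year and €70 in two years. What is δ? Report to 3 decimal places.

δ ≈ 0.930

The stream is worth 740δ + 70δ² today, so 740δ + 70δ² = 748.74.
So 70δ² + 740δ − 748.74 = 0.
By the quadratic formula (taking the positive root), δ = (−740 + √757247.20) / 140 ≈ 0.930.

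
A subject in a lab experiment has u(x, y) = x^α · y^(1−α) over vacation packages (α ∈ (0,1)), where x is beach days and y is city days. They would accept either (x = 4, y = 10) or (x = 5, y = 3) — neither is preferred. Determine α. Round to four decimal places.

The Cobb–Douglas utilities coincide, so 4^α·10^(1−α) = 5^α·3^(1−α).
(4/5)^α = (3/10)^(1−α); take logs: α·ln(4/5) = (1−α)·ln(3/10), i.e. α·-0.2231436 = (1−α)·-1.2039728.
Thus α·(-1.4271164) = -1.2039728, so α = -1.2039728/-1.4271164 ≈ 0.8436.

α ≈ 0.8436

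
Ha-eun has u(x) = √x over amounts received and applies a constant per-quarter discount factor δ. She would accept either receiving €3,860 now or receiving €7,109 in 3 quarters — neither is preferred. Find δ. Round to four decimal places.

δ ≈ 0.9032

The payoff in 3 quarters is discounted by δ^3, so u(3860) = δ^3·u(7109) and δ^3 = u(3860)/u(7109).
Since u(x) = √x, δ^3 = √(3860/7109) = 0.73687.
Taking the cube root: δ = 0.73687^(1/3) ≈ 0.9032.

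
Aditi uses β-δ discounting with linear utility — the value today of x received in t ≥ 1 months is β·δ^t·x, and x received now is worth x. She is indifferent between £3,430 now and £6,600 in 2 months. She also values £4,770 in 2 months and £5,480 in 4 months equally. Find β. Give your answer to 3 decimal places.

Both payoffs in the second observation are in the future, so β drops out: δ^2·4770 = δ^4·5480 ⇒ δ^2 = 4770/5480 = 0.87044, so δ = 0.93297.
Now use the now-vs-future pair: 3430 = β·δ^2·6600 gives β = 3430/(0.87044·6600) ≈ 0.597.

β ≈ 0.597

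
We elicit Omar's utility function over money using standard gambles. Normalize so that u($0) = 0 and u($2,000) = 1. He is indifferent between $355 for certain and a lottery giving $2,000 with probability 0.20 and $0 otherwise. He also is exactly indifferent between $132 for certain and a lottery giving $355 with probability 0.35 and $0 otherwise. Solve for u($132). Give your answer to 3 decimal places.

From the first indifference, u($355) = 0.20·u($2,000) + 0.80·u($0) = 0.20·1 + 0.80·0 = 0.20.
The second indifference gives u($132) = 0.35·u($355) + 0.65·u($0) = 0.35·0.20 + 0.65·0.00 = 0.0700.

0.070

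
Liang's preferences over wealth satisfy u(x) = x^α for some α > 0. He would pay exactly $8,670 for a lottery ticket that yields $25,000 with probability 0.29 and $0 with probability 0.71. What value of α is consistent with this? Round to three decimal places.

Since u(0) = 0, the lottery's EU is 0.29·25000^α.
Equating: 8670^α = 0.29·25000^α, i.e. 0.3468^α = 0.29.
Take logs: α = ln 0.29 / ln(8670/25000) ≈ 1.16890.

α ≈ 1.169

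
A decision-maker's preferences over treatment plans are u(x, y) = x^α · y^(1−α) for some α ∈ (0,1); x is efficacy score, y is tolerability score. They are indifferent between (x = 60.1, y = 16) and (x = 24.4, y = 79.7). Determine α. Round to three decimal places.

The Cobb–Douglas utilities coincide, so 60.1^α·16^(1−α) = 24.4^α·79.7^(1−α).
Taking logs: α·ln 60.1 + (1−α)·ln 16 = α·ln 24.4 + (1−α)·ln 79.7, i.e. α·0.901427 = (1−α)·1.605681.
So α/(1−α) = (1.605681)/(0.901427) = 1.781266, and α = 1.781266/2.781266 ≈ 0.640.

α ≈ 0.640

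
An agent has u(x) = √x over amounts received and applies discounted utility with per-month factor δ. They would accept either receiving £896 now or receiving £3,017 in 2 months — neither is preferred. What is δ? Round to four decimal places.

Indifference means u(896) = δ^2 · u(3017), so δ^2 = u(896)/u(3017).
With u(x) = √x: δ^2 = √896/√3017 = √(896/3017) = 0.54496.
Taking the square root: δ = 0.54496^(1/2) ≈ 0.7382.

δ ≈ 0.7382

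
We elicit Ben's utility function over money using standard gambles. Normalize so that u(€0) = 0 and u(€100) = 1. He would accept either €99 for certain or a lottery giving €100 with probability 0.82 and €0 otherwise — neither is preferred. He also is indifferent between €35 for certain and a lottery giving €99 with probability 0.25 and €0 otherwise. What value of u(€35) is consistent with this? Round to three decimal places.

0.205

First, u(€99) = 0.82·u(€100) + 0.18·u(€0) = 0.82.
Chaining: u(€35) = 0.25·0.82 + 0.75·0.00 = 0.2050.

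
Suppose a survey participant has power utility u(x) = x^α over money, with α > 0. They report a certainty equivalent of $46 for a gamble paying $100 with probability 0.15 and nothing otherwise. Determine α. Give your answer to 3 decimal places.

EU(lottery) = 0.15·100^α + 0.85·0 = 0.15·100^α.
Setting u(46) equal to that: 46^α = 0.15·100^α ⇒ (46/100)^α = 0.15.
Take logs: α = ln 0.15 / ln(46/100) ≈ 2.44308.

α ≈ 2.443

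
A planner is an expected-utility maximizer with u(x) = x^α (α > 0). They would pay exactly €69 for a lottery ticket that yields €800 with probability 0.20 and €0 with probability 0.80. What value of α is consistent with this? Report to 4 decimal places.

The lottery's expected utility is 0.20·u(800) + 0.80·u(0) = 0.20·800^α (since u(0) = 0 for α > 0).
Indifference: 69^α = 0.20·800^α, so (69/800)^α = 0.20.
Taking logs: α·ln(69/800) = ln(0.20), so α = -1.6094379 / -2.4505052 ≈ 0.6568.

α ≈ 0.6568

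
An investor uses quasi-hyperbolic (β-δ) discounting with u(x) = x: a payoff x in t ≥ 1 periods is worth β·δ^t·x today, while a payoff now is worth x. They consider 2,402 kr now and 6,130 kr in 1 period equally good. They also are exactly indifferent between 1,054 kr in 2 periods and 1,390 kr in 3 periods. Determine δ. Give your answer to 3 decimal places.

δ ≈ 0.758

Both payoffs in the second observation are in the future, so β drops out: δ^2·1054 = δ^3·1390 ⇒ δ = 1054/1390 = 0.75827.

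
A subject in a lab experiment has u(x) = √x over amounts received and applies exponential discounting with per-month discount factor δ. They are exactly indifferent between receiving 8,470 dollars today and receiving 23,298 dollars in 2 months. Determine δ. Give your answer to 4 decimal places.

δ ≈ 0.7765

Indifference means u(8470) = δ^2 · u(23298), so δ^2 = u(8470)/u(23298).
Since u(x) = √x, δ^2 = √(8470/23298) = 0.60295.
So δ = 0.60295^(1/2) ≈ 0.7765.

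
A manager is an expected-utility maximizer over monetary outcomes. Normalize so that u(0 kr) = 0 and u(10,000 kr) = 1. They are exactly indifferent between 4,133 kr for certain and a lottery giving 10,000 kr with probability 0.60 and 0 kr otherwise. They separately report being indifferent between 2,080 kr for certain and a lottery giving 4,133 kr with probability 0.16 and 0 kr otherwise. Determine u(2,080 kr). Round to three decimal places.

0.096

From the first indifference, u(4,133 kr) = 0.60·u(10,000 kr) + 0.40·u(0 kr) = 0.60·1 + 0.40·0 = 0.60.
Then u(2,080 kr) = 0.16·u(4,133 kr) + 0.84·u(0 kr) = 0.16·0.60 + 0.84·0.00 = 0.0960.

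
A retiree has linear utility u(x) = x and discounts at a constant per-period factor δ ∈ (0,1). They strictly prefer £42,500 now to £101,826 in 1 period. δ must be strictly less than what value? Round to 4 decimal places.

δ < 0.4174

The preference means 42500 > δ·101826.
So δ < 42500/101826 = 0.41738.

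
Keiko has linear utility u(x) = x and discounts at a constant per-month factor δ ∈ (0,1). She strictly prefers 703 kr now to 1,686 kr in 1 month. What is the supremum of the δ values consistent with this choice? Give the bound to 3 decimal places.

The preference means 703 > δ·1686.
Dividing through by 1686 gives δ < 0.41696.

δ < 0.417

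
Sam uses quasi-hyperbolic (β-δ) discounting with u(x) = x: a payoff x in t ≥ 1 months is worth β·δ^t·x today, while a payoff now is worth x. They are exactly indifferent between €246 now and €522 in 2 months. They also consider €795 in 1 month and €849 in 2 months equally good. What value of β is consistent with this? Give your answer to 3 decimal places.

β ≈ 0.537

The second indifference involves only future payoffs, so β cancels: β·δ^1·795 = β·δ^2·849, giving δ = 795/849 = 0.93640.
Now use the now-vs-future pair: 246 = β·δ^2·522 gives β = 246/(0.87684·522) ≈ 0.537.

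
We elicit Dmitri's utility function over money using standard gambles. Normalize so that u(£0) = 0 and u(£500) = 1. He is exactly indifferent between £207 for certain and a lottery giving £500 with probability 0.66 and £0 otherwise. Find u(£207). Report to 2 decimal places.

By the standard-gamble method, u(£207) is just the indifference probability on the best outcome: 0.66.

0.66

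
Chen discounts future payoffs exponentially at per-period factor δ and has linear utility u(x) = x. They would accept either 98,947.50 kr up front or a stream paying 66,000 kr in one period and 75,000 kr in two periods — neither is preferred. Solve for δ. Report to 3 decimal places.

Present value of the stream is 66000·δ + 75000·δ². Indifference gives 66000δ + 75000δ² = 98947.50.
That is, 75000δ² + 66000δ − 98947.50 = 0, a quadratic in δ.
δ = (−66000 + √(66000² + 4·75000·98947.50)) / (2·75000) = (−66000 + √34040250000.00) / 150000 ≈ 0.790.

δ ≈ 0.790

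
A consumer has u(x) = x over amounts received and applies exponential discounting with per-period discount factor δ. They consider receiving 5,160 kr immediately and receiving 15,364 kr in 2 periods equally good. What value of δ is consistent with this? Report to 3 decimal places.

δ ≈ 0.580

Indifference means u(5160) = δ^2 · u(15364), so δ^2 = u(5160)/u(15364).
With u(x) = x: δ^2 = 5160/15364 = 0.33585.
Hence δ = (0.33585)^(1/2) = 0.57953.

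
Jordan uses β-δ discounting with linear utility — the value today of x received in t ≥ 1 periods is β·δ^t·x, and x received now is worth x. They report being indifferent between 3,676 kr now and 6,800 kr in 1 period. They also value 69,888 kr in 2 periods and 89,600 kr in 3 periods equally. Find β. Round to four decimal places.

From the later pair, β·δ^2·69888 = β·δ^3·89600; dividing through, δ = 69888/89600 = 0.78000.
Substituting δ into 3676 = β·δ·6800: β = 3676/(5304.000) ≈ 0.6931.

β ≈ 0.6931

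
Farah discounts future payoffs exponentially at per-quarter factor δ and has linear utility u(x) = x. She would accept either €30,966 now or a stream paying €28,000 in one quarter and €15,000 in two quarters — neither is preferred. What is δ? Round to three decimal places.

δ ≈ 0.780

Equating present values: 30966 = 28000δ + 15000δ².
Rearranged: 15000δ² + 28000δ − 30966 = 0.
The positive root is δ = [−28000 + √(28000² + 4·15000·30966)] / (2·15000) = (−28000 + 51400.000)/30000 ≈ 0.780.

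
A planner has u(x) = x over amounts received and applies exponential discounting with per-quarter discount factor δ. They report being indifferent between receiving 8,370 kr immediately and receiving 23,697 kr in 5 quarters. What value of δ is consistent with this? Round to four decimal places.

δ ≈ 0.8121

The payoff in 5 quarters is discounted by δ^5, so u(8370) = δ^5·u(23697) and δ^5 = u(8370)/u(23697).
With u(x) = x: δ^5 = 8370/23697 = 0.35321.
So δ = 0.35321^(1/5) ≈ 0.8121.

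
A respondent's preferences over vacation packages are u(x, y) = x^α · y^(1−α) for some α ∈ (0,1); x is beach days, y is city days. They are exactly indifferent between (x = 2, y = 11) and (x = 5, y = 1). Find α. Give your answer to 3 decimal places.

α ≈ 0.724

Set the two utilities equal: 2^α·11^(1−α) = 5^α·1^(1−α).
(2/5)^α = (1/11)^(1−α); take logs: α·ln(2/5) = (1−α)·ln(1/11), i.e. α·-0.916291 = (1−α)·-2.397895.
So α/(1−α) = (-2.397895)/(-0.916291) = 2.616958, and α = 2.616958/3.616958 ≈ 0.724.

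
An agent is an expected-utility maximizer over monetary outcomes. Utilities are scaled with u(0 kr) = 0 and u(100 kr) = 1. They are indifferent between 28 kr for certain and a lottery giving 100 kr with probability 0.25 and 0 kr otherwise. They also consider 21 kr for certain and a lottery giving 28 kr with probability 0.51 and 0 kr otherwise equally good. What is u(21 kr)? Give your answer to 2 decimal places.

First, u(28 kr) = 0.25·u(100 kr) + 0.75·u(0 kr) = 0.25.
Then u(21 kr) = 0.51·u(28 kr) + 0.49·u(0 kr) = 0.51·0.25 + 0.49·0.00 = 0.1275.

0.13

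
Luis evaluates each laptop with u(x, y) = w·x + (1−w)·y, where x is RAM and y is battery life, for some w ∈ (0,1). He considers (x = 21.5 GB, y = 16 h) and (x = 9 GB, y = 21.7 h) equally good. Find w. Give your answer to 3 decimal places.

u(21.5,16) = u(9,21.7) means w·21.5 + (1−w)·16 = w·9 + (1−w)·21.7.
w·(21.5−9) = (1−w)·(21.7−16), i.e. w·12.5 = (1−w)·5.7.
Hence w = 5.7/(12.5+5.7) = 5.7/18.2 = 0.313.

w = 0.313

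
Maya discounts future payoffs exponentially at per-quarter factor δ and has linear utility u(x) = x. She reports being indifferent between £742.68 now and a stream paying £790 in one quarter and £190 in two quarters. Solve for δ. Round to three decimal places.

δ ≈ 0.790

Present value of the stream is 790·δ + 190·δ². Indifference gives 790δ + 190δ² = 742.68.
So 190δ² + 790δ − 742.68 = 0.
By the quadratic formula (taking the positive root), δ = (−790 + √1188536.80) / 380 ≈ 0.790.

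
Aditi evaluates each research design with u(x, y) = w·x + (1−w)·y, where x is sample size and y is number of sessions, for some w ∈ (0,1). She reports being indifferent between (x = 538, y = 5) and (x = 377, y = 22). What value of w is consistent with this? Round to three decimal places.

u(538,5) = u(377,22) means w·538 + (1−w)·5 = w·377 + (1−w)·22.
Collecting terms: w·161 = (1−w)·17.
So w/(1−w) = 17/161 = 0.1056, giving w = 17/(161+17) = 0.096.

w = 0.096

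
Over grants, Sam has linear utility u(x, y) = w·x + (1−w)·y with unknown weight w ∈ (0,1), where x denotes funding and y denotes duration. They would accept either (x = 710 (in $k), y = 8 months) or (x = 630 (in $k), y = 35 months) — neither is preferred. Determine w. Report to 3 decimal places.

w = 0.252

Indifference: w·710 + (1−w)·8 = w·630 + (1−w)·35.
Collecting terms: w·80 = (1−w)·27.
Hence w = 27/(80+27) = 27/107 = 0.252.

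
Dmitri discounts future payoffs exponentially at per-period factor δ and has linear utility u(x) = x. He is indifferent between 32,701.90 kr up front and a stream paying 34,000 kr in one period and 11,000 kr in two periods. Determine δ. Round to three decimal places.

δ ≈ 0.770

Present value of the stream is 34000·δ + 11000·δ². Indifference gives 34000δ + 11000δ² = 32701.90.
Rearranged: 11000δ² + 34000δ − 32701.90 = 0.
δ = (−34000 + √(34000² + 4·11000·32701.90)) / (2·11000) = (−34000 + √2594883600.00) / 22000 ≈ 0.770.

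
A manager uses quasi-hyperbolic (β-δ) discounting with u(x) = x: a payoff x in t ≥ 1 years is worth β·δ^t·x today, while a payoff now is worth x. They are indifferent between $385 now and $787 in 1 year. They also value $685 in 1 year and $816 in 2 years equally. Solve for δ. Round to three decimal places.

The second indifference involves only future payoffs, so β cancels: β·δ^1·685 = β·δ^2·816, giving δ = 685/816 = 0.83946.

δ ≈ 0.839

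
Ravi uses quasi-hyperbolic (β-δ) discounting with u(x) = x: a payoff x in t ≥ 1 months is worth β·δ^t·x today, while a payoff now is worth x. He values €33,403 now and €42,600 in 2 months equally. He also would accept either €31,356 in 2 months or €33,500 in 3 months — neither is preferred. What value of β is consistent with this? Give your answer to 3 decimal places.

From the later pair, β·δ^2·31356 = β·δ^3·33500; dividing through, δ = 31356/33500 = 0.93600.
Now use the now-vs-future pair: 33403 = β·δ^2·42600 gives β = 33403/(0.87610·42600) ≈ 0.895.

β ≈ 0.895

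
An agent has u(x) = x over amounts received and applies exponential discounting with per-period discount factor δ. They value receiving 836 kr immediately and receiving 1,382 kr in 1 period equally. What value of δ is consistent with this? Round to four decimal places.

δ ≈ 0.6049

Equating discounted utilities: u(836) = δ·u(1382) ⇒ δ = u(836)/u(1382).
With u(x) = x: δ = 836/1382 = 0.60492.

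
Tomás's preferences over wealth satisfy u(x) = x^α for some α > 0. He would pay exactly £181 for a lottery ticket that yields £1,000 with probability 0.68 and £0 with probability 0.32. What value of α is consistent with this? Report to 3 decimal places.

α ≈ 0.226

The lottery's expected utility is 0.68·u(1000) + 0.32·u(0) = 0.68·1000^α (since u(0) = 0 for α > 0).
Indifference: 181^α = 0.68·1000^α, so (181/1000)^α = 0.68.
Take logs: α = ln 0.68 / ln(181/1000) ≈ 0.22563.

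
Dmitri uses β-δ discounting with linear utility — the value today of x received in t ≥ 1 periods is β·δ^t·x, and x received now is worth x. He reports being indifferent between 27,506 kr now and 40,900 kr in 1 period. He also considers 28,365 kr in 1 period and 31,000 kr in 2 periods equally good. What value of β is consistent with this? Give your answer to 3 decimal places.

β ≈ 0.735

From the later pair, β·δ^1·28365 = β·δ^2·31000; dividing through, δ = 28365/31000 = 0.91500.
The first indifference: 27506 = β·δ·40900, so β = 27506/(δ·40900) = 27506/(0.91500·40900) ≈ 0.735.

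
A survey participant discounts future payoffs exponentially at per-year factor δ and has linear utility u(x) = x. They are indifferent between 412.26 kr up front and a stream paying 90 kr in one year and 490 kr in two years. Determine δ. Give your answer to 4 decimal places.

Equating present values: 412.26 = 90δ + 490δ².
Rearranged: 490δ² + 90δ − 412.26 = 0.
The positive root is δ = [−90 + √(90² + 4·490·412.26)] / (2·490) = (−90 + 903.399)/980 ≈ 0.8300.

δ ≈ 0.8300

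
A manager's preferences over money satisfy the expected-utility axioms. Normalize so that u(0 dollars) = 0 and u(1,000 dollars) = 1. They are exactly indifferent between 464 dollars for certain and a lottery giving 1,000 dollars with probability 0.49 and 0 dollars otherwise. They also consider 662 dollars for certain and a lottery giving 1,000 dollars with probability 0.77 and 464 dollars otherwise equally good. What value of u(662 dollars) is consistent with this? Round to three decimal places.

0.883

From the first indifference, u(464 dollars) = 0.49·u(1,000 dollars) + 0.51·u(0 dollars) = 0.49·1 + 0.51·0 = 0.49.
Chaining: u(662 dollars) = 0.77·1.00 + 0.23·0.49 = 0.8827.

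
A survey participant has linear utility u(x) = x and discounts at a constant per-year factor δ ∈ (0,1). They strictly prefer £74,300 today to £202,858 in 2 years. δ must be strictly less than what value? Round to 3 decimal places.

Comparing present values: 74300 > δ^2·202858.
Hence δ^2 < 74300/202858 = 0.36627, and x ↦ x^(1/2) is increasing on (0,∞).
δ < 0.36627^(1/2) = 0.605.

δ < 0.605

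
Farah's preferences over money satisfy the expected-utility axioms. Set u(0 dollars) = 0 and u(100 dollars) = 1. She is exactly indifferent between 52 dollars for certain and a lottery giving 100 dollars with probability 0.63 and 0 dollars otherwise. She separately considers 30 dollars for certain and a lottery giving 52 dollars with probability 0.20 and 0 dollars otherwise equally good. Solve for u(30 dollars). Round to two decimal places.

From the first indifference, u(52 dollars) = 0.63·u(100 dollars) + 0.37·u(0 dollars) = 0.63·1 + 0.37·0 = 0.63.
Chaining: u(30 dollars) = 0.20·0.63 + 0.80·0.00 = 0.1260.

0.13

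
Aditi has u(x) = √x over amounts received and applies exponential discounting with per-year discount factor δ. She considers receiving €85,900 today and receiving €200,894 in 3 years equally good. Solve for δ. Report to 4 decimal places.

The payoff in 3 years is discounted by δ^3, so u(85900) = δ^3·u(200894) and δ^3 = u(85900)/u(200894).
Since u(x) = √x, δ^3 = √(85900/200894) = 0.65390.
So δ = 0.65390^(1/3) ≈ 0.8680.

δ ≈ 0.8680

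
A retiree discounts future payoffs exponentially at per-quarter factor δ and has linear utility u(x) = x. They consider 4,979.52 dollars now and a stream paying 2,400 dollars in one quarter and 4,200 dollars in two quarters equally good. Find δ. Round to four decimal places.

The stream is worth 2400δ + 4200δ² today, so 2400δ + 4200δ² = 4979.52.
So 4200δ² + 2400δ − 4979.52 = 0.
By the quadratic formula (taking the positive root), δ = (−2400 + √89415936.00) / 8400 ≈ 0.8400.

δ ≈ 0.8400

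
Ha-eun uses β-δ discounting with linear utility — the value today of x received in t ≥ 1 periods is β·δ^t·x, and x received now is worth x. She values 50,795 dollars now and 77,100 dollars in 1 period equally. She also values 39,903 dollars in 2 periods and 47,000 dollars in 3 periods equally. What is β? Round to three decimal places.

The second indifference involves only future payoffs, so β cancels: β·δ^2·39903 = β·δ^3·47000, giving δ = 39903/47000 = 0.84900.
Now use the now-vs-future pair: 50795 = β·δ·77100 gives β = 50795/(0.84900·77100) ≈ 0.776.

β ≈ 0.776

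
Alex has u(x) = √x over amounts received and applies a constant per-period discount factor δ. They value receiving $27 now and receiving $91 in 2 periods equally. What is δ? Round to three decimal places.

Indifference means u(27) = δ^2 · u(91), so δ^2 = u(27)/u(91).
With u(x) = √x: δ^2 = √27/√91 = √(27/91) = 0.54470.
Hence δ = (0.54470)^(1/2) = 0.73804.

δ ≈ 0.738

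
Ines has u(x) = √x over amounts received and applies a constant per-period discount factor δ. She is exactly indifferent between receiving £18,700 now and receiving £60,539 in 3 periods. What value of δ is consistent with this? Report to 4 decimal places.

δ ≈ 0.8222

Equating discounted utilities: u(18700) = δ^3·u(60539) ⇒ δ^3 = u(18700)/u(60539).
With u(x) = √x: δ^3 = √18700/√60539 = √(18700/60539) = 0.55578.
So δ = 0.55578^(1/3) ≈ 0.8222.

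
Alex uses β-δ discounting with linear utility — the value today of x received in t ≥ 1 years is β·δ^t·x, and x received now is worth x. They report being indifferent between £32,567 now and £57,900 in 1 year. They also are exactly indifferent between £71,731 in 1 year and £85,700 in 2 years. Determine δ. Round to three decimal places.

The second indifference involves only future payoffs, so β cancels: β·δ^1·71731 = β·δ^2·85700, giving δ = 71731/85700 = 0.83700.

δ ≈ 0.837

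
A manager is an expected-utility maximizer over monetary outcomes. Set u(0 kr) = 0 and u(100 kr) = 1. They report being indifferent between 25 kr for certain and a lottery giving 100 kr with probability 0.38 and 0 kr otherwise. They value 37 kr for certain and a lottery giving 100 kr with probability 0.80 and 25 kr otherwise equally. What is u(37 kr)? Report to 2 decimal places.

0.88

The first gamble pins u(25 kr): it must equal 0.38·1 + 0.62·0 = 0.38.
Chaining: u(37 kr) = 0.80·1.00 + 0.20·0.38 = 0.8760.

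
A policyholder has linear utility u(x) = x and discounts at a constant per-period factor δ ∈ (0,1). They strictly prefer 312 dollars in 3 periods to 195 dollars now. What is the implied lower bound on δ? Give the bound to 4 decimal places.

The preference means 195 < δ^3·312.
So δ^3 > 195/312 = 0.62500; taking the cube root of both positive sides preserves the inequality.
δ > (195/312)^(1/3) ≈ 0.8550.

δ > 0.8550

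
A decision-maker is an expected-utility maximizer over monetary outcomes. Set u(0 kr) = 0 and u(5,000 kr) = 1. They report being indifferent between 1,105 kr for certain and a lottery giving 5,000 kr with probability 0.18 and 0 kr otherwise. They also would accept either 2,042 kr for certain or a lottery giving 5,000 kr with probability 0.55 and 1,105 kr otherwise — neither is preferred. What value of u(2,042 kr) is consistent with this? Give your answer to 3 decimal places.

0.631

The first gamble pins u(1,105 kr): it must equal 0.18·1 + 0.82·0 = 0.18.
Then u(2,042 kr) = 0.55·u(5,000 kr) + 0.45·u(1,105 kr) = 0.55·1.00 + 0.45·0.18 = 0.6310.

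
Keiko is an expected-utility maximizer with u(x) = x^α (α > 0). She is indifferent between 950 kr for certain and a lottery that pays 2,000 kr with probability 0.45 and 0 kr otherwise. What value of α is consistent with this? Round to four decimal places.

α ≈ 1.0726

EU(lottery) = 0.45·2000^α + 0.55·0 = 0.45·2000^α.
Indifference: 950^α = 0.45·2000^α, so (950/2000)^α = 0.45.
α = ln(0.45) / ln(950/2000) = -0.7985077/-0.7444405 ≈ 1.0726.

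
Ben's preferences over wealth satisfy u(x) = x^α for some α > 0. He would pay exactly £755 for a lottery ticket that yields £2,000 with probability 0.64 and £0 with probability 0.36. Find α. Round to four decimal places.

α ≈ 0.4581

EU(lottery) = 0.64·2000^α + 0.36·0 = 0.64·2000^α.
Indifference: 755^α = 0.64·2000^α, so (755/2000)^α = 0.64.
Take logs: α = ln 0.64 / ln(755/2000) ≈ 0.458113.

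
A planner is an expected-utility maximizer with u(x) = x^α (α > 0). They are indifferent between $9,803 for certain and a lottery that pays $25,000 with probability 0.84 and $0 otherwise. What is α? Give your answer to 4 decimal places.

α ≈ 0.1862

Since u(0) = 0, the lottery's EU is 0.84·25000^α.
Equating: 9803^α = 0.84·25000^α, i.e. 0.3921^α = 0.84.
α = ln(0.84) / ln(9803/25000) = -0.1743534/-0.9361874 ≈ 0.1862.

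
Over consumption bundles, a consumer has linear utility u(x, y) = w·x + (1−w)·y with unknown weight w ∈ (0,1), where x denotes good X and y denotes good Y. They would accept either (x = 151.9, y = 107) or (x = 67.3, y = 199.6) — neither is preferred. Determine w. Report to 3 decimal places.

Indifference: w·151.9 + (1−w)·107 = w·67.3 + (1−w)·199.6.
Collecting terms: w·84.6 = (1−w)·92.6.
The marginal rate of substitution is 92.6/84.6, so w = 92.6/(84.6+92.6) = 0.523.

w = 0.523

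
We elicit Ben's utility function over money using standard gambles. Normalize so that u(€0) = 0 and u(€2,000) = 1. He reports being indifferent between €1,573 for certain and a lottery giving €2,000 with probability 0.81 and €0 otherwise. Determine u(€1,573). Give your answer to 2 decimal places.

By the standard-gamble method, u(€1,573) is just the indifference probability on the best outcome: 0.81.

0.81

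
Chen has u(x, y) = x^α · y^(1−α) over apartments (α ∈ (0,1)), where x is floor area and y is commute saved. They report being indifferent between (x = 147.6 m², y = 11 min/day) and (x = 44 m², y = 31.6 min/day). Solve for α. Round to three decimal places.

α ≈ 0.466

Indifference: 147.6^α · 11^(1−α) = 44^α · 31.6^(1−α).
(147.6/44)^α = (31.6/11)^(1−α); take logs: α·ln(147.6/44) = (1−α)·ln(31.6/11), i.e. α·1.210316 = (1−α)·1.055262.
Thus α·(2.265578) = 1.055262, so α = 1.055262/2.265578 ≈ 0.466.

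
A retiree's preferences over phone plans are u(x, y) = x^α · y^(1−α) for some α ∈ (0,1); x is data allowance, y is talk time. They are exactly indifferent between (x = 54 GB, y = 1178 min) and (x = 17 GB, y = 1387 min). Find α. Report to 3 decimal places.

Set the two utilities equal: 54^α·1178^(1−α) = 17^α·1387^(1−α).
Taking logs: α·ln 54 + (1−α)·ln 1178 = α·ln 17 + (1−α)·ln 1387, i.e. α·1.155771 = (1−α)·0.163325.
With A = 1.155771 and B = 0.163325: α·A = (1−α)·B, so α = B/(A+B) = 0.163325/1.319096 ≈ 0.124.

α ≈ 0.124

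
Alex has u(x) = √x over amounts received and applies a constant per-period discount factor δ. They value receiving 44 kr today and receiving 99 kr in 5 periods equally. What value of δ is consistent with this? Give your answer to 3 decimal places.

δ ≈ 0.922

The payoff in 5 periods is discounted by δ^5, so u(44) = δ^5·u(99) and δ^5 = u(44)/u(99).
Since u(x) = √x, δ^5 = √(44/99) = 0.66667.
Hence δ = (0.66667)^(1/5) = 0.92211.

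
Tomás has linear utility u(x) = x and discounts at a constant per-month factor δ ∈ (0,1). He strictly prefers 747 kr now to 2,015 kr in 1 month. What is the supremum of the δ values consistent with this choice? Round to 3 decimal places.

Comparing present values: 747 > δ·2015.
So δ < 747/2015 = 0.37072.

δ < 0.371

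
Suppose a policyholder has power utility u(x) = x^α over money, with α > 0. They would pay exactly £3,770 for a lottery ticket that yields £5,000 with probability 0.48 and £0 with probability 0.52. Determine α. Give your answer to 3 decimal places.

α ≈ 2.599

Since u(0) = 0, the lottery's EU is 0.48·5000^α.
Setting u(3770) equal to that: 3770^α = 0.48·5000^α ⇒ (3770/5000)^α = 0.48.
Taking logs: α·ln(3770/5000) = ln(0.48), so α = -0.733969 / -0.282363 ≈ 2.599.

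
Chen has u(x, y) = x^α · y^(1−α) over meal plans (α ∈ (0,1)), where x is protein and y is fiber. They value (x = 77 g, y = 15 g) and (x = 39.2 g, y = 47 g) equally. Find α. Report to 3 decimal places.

Set the two utilities equal: 77^α·15^(1−α) = 39.2^α·47^(1−α).
(77/39.2)^α = (47/15)^(1−α); take logs: α·ln(77/39.2) = (1−α)·ln(47/15), i.e. α·0.675129 = (1−α)·1.142097.
So α/(1−α) = (1.142097)/(0.675129) = 1.691672, and α = 1.691672/2.691672 ≈ 0.628.

α ≈ 0.628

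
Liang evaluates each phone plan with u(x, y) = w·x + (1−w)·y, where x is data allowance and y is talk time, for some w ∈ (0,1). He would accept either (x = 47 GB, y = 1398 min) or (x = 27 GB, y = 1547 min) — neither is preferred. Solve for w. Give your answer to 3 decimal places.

w = 0.882

Indifference: w·47 + (1−w)·1398 = w·27 + (1−w)·1547.
Collecting terms: w·20 = (1−w)·149.
Hence w = 149/(20+149) = 149/169 = 0.882.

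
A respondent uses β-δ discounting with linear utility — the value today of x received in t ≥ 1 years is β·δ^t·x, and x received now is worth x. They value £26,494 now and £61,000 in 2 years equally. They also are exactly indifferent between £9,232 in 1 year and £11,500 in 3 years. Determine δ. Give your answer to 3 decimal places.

δ ≈ 0.896

From the later pair, β·δ^1·9232 = β·δ^3·11500; dividing through, δ^2 = 9232/11500 = 0.80278, so δ = 0.89598.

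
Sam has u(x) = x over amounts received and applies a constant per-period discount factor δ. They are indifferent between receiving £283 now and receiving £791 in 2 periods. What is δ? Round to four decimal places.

Equating discounted utilities: u(283) = δ^2·u(791) ⇒ δ^2 = u(283)/u(791).
With u(x) = x: δ^2 = 283/791 = 0.35777.
Taking the square root: δ = 0.35777^(1/2) ≈ 0.5981.

δ ≈ 0.5981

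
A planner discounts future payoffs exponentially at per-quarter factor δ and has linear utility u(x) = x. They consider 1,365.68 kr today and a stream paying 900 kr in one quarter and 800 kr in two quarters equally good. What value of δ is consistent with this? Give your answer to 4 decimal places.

δ ≈ 0.8600

Present value of the stream is 900·δ + 800·δ². Indifference gives 900δ + 800δ² = 1365.68.
So 800δ² + 900δ − 1365.68 = 0.
By the quadratic formula (taking the positive root), δ = (−900 + √5180176.00) / 1600 ≈ 0.8600.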